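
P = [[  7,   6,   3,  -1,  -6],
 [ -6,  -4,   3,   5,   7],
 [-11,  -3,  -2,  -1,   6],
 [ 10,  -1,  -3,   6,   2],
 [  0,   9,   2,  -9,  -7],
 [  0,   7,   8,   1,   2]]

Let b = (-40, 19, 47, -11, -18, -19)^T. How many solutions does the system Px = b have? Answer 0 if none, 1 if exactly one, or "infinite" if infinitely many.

1

Row reduce the augmented matrix [P | b].
R2 ← R2 + (6/7)·R1: [0, 8/7, 39/7, 29/7, 13/7, -107/7]
R3 ← R3 + (11/7)·R1: [0, 45/7, 19/7, -18/7, -24/7, -111/7]
R4 ← R4 − (10/7)·R1: [0, -67/7, -51/7, 52/7, 74/7, 323/7]
R3 ← R3 − (45/8)·R2: [0, 0, -229/8, -207/8, -111/8, 561/8]
R4 ← R4 + (67/8)·R2: [0, 0, 315/8, 337/8, 209/8, -655/8]
R5 ← R5 − (63/8)·R2: [0, 0, -335/8, -333/8, -173/8, 819/8]
R6 ← R6 − (49/8)·R2: [0, 0, -209/8, -195/8, -75/8, 597/8]
R4 ← R4 + (315/229)·R3: [0, 0, 0, 1496/229, 1612/229, 3340/229]
R5 ← R5 − (335/229)·R3: [0, 0, 0, -864/229, -304/229, -48/229]
R6 ← R6 − (209/229)·R3: [0, 0, 0, -174/229, 753/229, 2433/229]
R5 ← R5 + (108/187)·R4: [0, 0, 0, 0, 512/187, 1536/187]
R6 ← R6 + (87/748)·R4: [0, 0, 0, 0, 768/187, 2304/187]
R6 ← R6 − (3/2)·R5: [0, 0, 0, 0, 0, 0]
The echelon form has 5 nonzero rows, and every pivot lies in the first 5 columns, so rank(P) = rank([P|b]) = 5.
The system is consistent.
rank = 5 = number of unknowns, so the solution is unique.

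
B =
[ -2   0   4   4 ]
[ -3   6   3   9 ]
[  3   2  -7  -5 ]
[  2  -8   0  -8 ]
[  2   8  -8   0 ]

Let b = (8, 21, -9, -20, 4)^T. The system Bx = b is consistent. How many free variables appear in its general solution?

Row reduce the augmented matrix [B | b].
R2 ← R2 − (3/2)·R1: [0, 6, -3, 3, 9]
R3 ← R3 + (3/2)·R1: [0, 2, -1, 1, 3]
R4 ← R4 + R1: [0, -8, 4, -4, -12]
R5 ← R5 + R1: [0, 8, -4, 4, 12]
R3 ← R3 − (1/3)·R2: [0, 0, 0, 0, 0]
R4 ← R4 + (4/3)·R2: [0, 0, 0, 0, 0]
R5 ← R5 − (4/3)·R2: [0, 0, 0, 0, 0]
The echelon form has 2 nonzero rows, and every pivot lies in the first 4 columns, so rank(B) = rank([B|b]) = 2.
The system is consistent.
Free variables = (unknowns) − (rank) = 4 − 2 = 2.

2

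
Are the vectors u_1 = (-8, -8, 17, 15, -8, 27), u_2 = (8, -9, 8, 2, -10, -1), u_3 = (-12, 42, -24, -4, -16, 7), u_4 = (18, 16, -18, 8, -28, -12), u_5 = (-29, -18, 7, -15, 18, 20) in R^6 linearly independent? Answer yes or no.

yes

Form the matrix with these vectors as rows and row reduce.
R2 ← R2 + R1: [0, -17, 25, 17, -18, 26]
R3 ← R3 − (3/2)·R1: [0, 54, -99/2, -53/2, -4, -67/2]
R4 ← R4 + (9/4)·R1: [0, -2, 81/4, 167/4, -46, 195/4]
R5 ← R5 − (29/8)·R1: [0, 11, -437/8, -555/8, 47, -623/8]
R3 ← R3 + (54/17)·R2: [0, 0, 1017/34, 55/2, -1040/17, 1669/34]
R4 ← R4 − (2/17)·R2: [0, 0, 1177/68, 159/4, -746/17, 3107/68]
R5 ← R5 + (11/17)·R2: [0, 0, -5229/136, -467/8, 601/17, -8303/136]
R4 ← R4 − (1177/2034)·R3: [0, 0, 0, 24242/1017, -8626/1017, 35159/2034]
R5 ← R5 + (581/452)·R3: [0, 0, 0, -2602/113, -4891/113, 925/452]
R5 ← R5 + (11709/12121)·R4: [0, 0, 0, 0, -623949/12121, 908811/48484]
5 nonzero rows, so the 5 vectors span a space of dimension 5.
Since 5 = 5, the vectors are linearly independent.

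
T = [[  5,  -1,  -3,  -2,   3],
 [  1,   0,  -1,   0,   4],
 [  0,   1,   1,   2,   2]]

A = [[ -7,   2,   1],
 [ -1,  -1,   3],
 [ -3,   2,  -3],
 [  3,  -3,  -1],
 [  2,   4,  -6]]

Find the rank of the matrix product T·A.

3

First compute TA:
[[-25,  23,  -5],
 [  4,  16, -20],
 [  6,   3, -14]]
Now row reduce the product.
R2 ← R2 + (4/25)·R1: [0, 492/25, -104/5]
R3 ← R3 + (6/25)·R1: [0, 213/25, -76/5]
R3 ← R3 − (71/164)·R2: [0, 0, -254/41]
3 nonzero rows, so rank(TA) = 3.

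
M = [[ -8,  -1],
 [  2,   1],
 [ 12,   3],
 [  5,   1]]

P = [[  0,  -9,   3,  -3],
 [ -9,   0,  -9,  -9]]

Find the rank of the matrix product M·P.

First compute MP:
[[  9,  72, -15,  33],
 [ -9, -18,  -3, -15],
 [-27, -108,   9, -63],
 [ -9, -45,   6, -24]]
Now row reduce the product.
R2 ← R2 + R1: [0, 54, -18, 18]
R3 ← R3 + (3)·R1: [0, 108, -36, 36]
R4 ← R4 + R1: [0, 27, -9, 9]
R3 ← R3 − (2)·R2: [0, 0, 0, 0]
R4 ← R4 − (1/2)·R2: [0, 0, 0, 0]
2 nonzero rows, so rank(MP) = 2.

2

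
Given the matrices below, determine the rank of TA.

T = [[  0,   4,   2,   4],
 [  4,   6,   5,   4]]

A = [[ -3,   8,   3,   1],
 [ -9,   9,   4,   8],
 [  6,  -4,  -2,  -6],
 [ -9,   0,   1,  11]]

2

First compute TA:
[[-60,  28,  16,  64],
 [-72,  66,  30,  66]]
Now row reduce the product.
R2 ← R2 − (6/5)·R1: [0, 162/5, 54/5, -54/5]
2 nonzero rows, so rank(TA) = 2.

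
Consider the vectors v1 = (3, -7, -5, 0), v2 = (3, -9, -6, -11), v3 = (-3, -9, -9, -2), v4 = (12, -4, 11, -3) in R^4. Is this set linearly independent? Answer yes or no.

yes

Form the matrix with these vectors as rows and row reduce.
R2 ← R2 − R1: [0, -2, -1, -11]
R3 ← R3 + R1: [0, -16, -14, -2]
R4 ← R4 − (4)·R1: [0, 24, 31, -3]
R3 ← R3 − (8)·R2: [0, 0, -6, 86]
R4 ← R4 + (12)·R2: [0, 0, 19, -135]
R4 ← R4 + (19/6)·R3: [0, 0, 0, 412/3]
4 nonzero rows, so the 4 vectors span a space of dimension 4.
Since 4 = 4, the vectors are linearly independent.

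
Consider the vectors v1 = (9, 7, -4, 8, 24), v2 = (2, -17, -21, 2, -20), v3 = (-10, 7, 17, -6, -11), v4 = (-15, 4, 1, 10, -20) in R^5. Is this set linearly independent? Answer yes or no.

yes

Form the matrix with these vectors as rows and row reduce.
R2 ← R2 − (2/9)·R1: [0, -167/9, -181/9, 2/9, -76/3]
R3 ← R3 + (10/9)·R1: [0, 133/9, 113/9, 26/9, 47/3]
R4 ← R4 + (5/3)·R1: [0, 47/3, -17/3, 70/3, 20]
R3 ← R3 + (133/167)·R2: [0, 0, -578/167, 512/167, -753/167]
R4 ← R4 + (141/167)·R2: [0, 0, -3782/167, 3928/167, -232/167]
R4 ← R4 − (1891/289)·R3: [0, 0, 0, 1000/289, 8125/289]
4 nonzero rows, so the 4 vectors span a space of dimension 4.
Since 4 = 4, the vectors are linearly independent.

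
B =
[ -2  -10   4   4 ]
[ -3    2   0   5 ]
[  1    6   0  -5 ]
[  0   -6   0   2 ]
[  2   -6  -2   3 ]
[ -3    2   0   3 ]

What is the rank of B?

4

Row reduce to echelon form.
R2 ← R2 − (3/2)·R1: [0, 17, -6, -1]
R3 ← R3 + (1/2)·R1: [0, 1, 2, -3]
R5 ← R5 + R1: [0, -16, 2, 7]
R6 ← R6 − (3/2)·R1: [0, 17, -6, -3]
R3 ← R3 − (1/17)·R2: [0, 0, 40/17, -50/17]
R4 ← R4 + (6/17)·R2: [0, 0, -36/17, 28/17]
R5 ← R5 + (16/17)·R2: [0, 0, -62/17, 103/17]
R6 ← R6 − R2: [0, 0, 0, -2]
R4 ← R4 + (9/10)·R3: [0, 0, 0, -1]
R5 ← R5 + (31/20)·R3: [0, 0, 0, 3/2]
R5 ← R5 + (3/2)·R4: [0, 0, 0, 0]
R6 ← R6 − (2)·R4: [0, 0, 0, 0]
Echelon form has 4 nonzero rows, so rank(B) = 4.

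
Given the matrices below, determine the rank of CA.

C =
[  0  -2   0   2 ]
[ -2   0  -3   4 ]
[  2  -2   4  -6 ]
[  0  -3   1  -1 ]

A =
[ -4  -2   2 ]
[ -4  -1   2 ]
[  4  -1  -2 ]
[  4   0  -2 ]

2

First compute CA:
[[ 16,   2,  -8],
 [ 12,   7,  -6],
 [ -8,  -6,   4],
 [ 12,   2,  -6]]
Now row reduce the product.
R2 ← R2 − (3/4)·R1: [0, 11/2, 0]
R3 ← R3 + (1/2)·R1: [0, -5, 0]
R4 ← R4 − (3/4)·R1: [0, 1/2, 0]
R3 ← R3 + (10/11)·R2: [0, 0, 0]
R4 ← R4 − (1/11)·R2: [0, 0, 0]
2 nonzero rows, so rank(CA) = 2.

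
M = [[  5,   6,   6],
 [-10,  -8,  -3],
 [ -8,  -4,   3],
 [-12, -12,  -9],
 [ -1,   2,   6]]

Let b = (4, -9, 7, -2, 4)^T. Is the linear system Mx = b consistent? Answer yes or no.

no

Row reduce the augmented matrix [M | b].
R2 ← R2 + (2)·R1: [0, 4, 9, -1]
R3 ← R3 + (8/5)·R1: [0, 28/5, 63/5, 67/5]
R4 ← R4 + (12/5)·R1: [0, 12/5, 27/5, 38/5]
R5 ← R5 + (1/5)·R1: [0, 16/5, 36/5, 24/5]
R3 ← R3 − (7/5)·R2: [0, 0, 0, 74/5]
R4 ← R4 − (3/5)·R2: [0, 0, 0, 41/5]
R5 ← R5 − (4/5)·R2: [0, 0, 0, 28/5]
R4 ← R4 − (41/74)·R3: [0, 0, 0, 0]
R5 ← R5 − (14/37)·R3: [0, 0, 0, 0]
The echelon form has 3 nonzero rows; the last pivot sits in the augmented column, so rank(M) = 2 but rank([M|b]) = 3.
Since the ranks differ, the system is inconsistent.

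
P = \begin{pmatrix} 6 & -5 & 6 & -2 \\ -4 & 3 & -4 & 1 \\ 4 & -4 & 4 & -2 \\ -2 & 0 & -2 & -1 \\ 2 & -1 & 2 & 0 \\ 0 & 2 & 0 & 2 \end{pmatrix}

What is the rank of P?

2

Row reduce to echelon form.
R2 ← R2 + (2/3)·R1: [0, -1/3, 0, -1/3]
R3 ← R3 − (2/3)·R1: [0, -2/3, 0, -2/3]
R4 ← R4 + (1/3)·R1: [0, -5/3, 0, -5/3]
R5 ← R5 − (1/3)·R1: [0, 2/3, 0, 2/3]
R3 ← R3 − (2)·R2: [0, 0, 0, 0]
R4 ← R4 − (5)·R2: [0, 0, 0, 0]
R5 ← R5 + (2)·R2: [0, 0, 0, 0]
R6 ← R6 + (6)·R2: [0, 0, 0, 0]
Echelon form has 2 nonzero rows, so rank(P) = 2.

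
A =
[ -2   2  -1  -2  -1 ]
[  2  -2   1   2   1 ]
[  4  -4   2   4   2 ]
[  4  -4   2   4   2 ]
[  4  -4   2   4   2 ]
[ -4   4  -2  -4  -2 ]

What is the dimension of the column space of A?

Row reduce to echelon form.
R2 ← R2 + R1: [0, 0, 0, 0, 0]
R3 ← R3 + (2)·R1: [0, 0, 0, 0, 0]
R4 ← R4 + (2)·R1: [0, 0, 0, 0, 0]
R5 ← R5 + (2)·R1: [0, 0, 0, 0, 0]
R6 ← R6 − (2)·R1: [0, 0, 0, 0, 0]
Echelon form has 1 nonzero row, so rank(A) = 1.
The column space has dimension equal to the rank: 1.

1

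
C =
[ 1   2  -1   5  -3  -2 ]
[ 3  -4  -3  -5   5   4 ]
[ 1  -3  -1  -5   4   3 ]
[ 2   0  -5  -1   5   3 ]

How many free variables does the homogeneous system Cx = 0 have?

Row reduce to echelon form.
R2 ← R2 − (3)·R1: [0, -10, 0, -20, 14, 10]
R3 ← R3 − R1: [0, -5, 0, -10, 7, 5]
R4 ← R4 − (2)·R1: [0, -4, -3, -11, 11, 7]
R3 ← R3 − (1/2)·R2: [0, 0, 0, 0, 0, 0]
R4 ← R4 − (2/5)·R2: [0, 0, -3, -3, 27/5, 3]
Swap R3 ↔ R4
3 nonzero rows, so rank(C) = 3.
C has 6 columns; by rank–nullity, nullity = 6 − 3 = 3.

3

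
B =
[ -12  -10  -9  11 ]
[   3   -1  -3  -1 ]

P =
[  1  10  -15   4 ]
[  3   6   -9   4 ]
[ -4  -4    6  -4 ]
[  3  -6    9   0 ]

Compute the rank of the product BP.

2

First compute BP:
[[ 27, -210, 315, -52],
 [  9,  42, -63,  20]]
Now row reduce the product.
R2 ← R2 − (1/3)·R1: [0, 112, -168, 112/3]
2 nonzero rows, so rank(BP) = 2.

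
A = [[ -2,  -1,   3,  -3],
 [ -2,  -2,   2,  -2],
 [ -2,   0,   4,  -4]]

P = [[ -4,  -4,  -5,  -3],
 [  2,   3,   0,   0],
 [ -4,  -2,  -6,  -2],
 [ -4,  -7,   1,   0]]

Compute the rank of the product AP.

First compute AP:
[[  6,  20, -11,   0],
 [  4,  12,  -4,   2],
 [  8,  28, -18,  -2]]
Now row reduce the product.
R2 ← R2 − (2/3)·R1: [0, -4/3, 10/3, 2]
R3 ← R3 − (4/3)·R1: [0, 4/3, -10/3, -2]
R3 ← R3 + R2: [0, 0, 0, 0]
2 nonzero rows, so rank(AP) = 2.

2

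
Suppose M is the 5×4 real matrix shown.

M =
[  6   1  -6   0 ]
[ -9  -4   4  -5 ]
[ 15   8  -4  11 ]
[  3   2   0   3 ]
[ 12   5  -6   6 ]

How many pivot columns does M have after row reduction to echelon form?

Row reduce to echelon form.
R2 ← R2 + (3/2)·R1: [0, -5/2, -5, -5]
R3 ← R3 − (5/2)·R1: [0, 11/2, 11, 11]
R4 ← R4 − (1/2)·R1: [0, 3/2, 3, 3]
R5 ← R5 − (2)·R1: [0, 3, 6, 6]
R3 ← R3 + (11/5)·R2: [0, 0, 0, 0]
R4 ← R4 + (3/5)·R2: [0, 0, 0, 0]
R5 ← R5 + (6/5)·R2: [0, 0, 0, 0]
Echelon form has 2 nonzero rows, so rank(M) = 2.
Each nonzero row contributes one pivot column: 2 pivot columns.

2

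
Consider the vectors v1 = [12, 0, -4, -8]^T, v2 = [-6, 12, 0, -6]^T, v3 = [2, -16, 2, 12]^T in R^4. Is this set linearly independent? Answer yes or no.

no

Form the matrix with these vectors as rows and row reduce.
R2 ← R2 + (1/2)·R1: [0, 12, -2, -10]
R3 ← R3 − (1/6)·R1: [0, -16, 8/3, 40/3]
R3 ← R3 + (4/3)·R2: [0, 0, 0, 0]
2 nonzero rows, so the 3 vectors span a space of dimension 2.
Since 2 < 3, the vectors are linearly dependent.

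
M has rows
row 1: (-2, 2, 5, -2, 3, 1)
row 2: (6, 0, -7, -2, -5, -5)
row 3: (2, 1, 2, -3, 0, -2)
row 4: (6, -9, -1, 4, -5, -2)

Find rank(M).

3

Row reduce to echelon form.
R2 ← R2 + (3)·R1: [0, 6, 8, -8, 4, -2]
R3 ← R3 + R1: [0, 3, 7, -5, 3, -1]
R4 ← R4 + (3)·R1: [0, -3, 14, -2, 4, 1]
R3 ← R3 − (1/2)·R2: [0, 0, 3, -1, 1, 0]
R4 ← R4 + (1/2)·R2: [0, 0, 18, -6, 6, 0]
R4 ← R4 − (6)·R3: [0, 0, 0, 0, 0, 0]
Echelon form has 3 nonzero rows, so rank(M) = 3.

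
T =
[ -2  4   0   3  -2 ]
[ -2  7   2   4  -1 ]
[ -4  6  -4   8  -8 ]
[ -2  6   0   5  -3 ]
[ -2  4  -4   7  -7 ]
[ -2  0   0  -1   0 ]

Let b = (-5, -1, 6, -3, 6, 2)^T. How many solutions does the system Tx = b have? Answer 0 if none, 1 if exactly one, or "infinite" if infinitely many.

0

Row reduce the augmented matrix [T | b].
R2 ← R2 − R1: [0, 3, 2, 1, 1, 4]
R3 ← R3 − (2)·R1: [0, -2, -4, 2, -4, 16]
R4 ← R4 − R1: [0, 2, 0, 2, -1, 2]
R5 ← R5 − R1: [0, 0, -4, 4, -5, 11]
R6 ← R6 − R1: [0, -4, 0, -4, 2, 7]
R3 ← R3 + (2/3)·R2: [0, 0, -8/3, 8/3, -10/3, 56/3]
R4 ← R4 − (2/3)·R2: [0, 0, -4/3, 4/3, -5/3, -2/3]
R6 ← R6 + (4/3)·R2: [0, 0, 8/3, -8/3, 10/3, 37/3]
R4 ← R4 − (1/2)·R3: [0, 0, 0, 0, 0, -10]
R5 ← R5 − (3/2)·R3: [0, 0, 0, 0, 0, -17]
R6 ← R6 + R3: [0, 0, 0, 0, 0, 31]
R5 ← R5 − (17/10)·R4: [0, 0, 0, 0, 0, 0]
R6 ← R6 + (31/10)·R4: [0, 0, 0, 0, 0, 0]
The echelon form has 4 nonzero rows; the last pivot sits in the augmented column, so rank(T) = 3 but rank([T|b]) = 4.
Since the ranks differ, the system is inconsistent.
It has no solutions.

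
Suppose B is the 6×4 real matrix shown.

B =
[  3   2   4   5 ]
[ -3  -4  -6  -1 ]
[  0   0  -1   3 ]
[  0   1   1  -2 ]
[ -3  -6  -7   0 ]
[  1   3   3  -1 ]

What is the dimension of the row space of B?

3

Row reduce to echelon form.
R2 ← R2 + R1: [0, -2, -2, 4]
R5 ← R5 + R1: [0, -4, -3, 5]
R6 ← R6 − (1/3)·R1: [0, 7/3, 5/3, -8/3]
R4 ← R4 + (1/2)·R2: [0, 0, 0, 0]
R5 ← R5 − (2)·R2: [0, 0, 1, -3]
R6 ← R6 + (7/6)·R2: [0, 0, -2/3, 2]
R5 ← R5 + R3: [0, 0, 0, 0]
R6 ← R6 − (2/3)·R3: [0, 0, 0, 0]
Echelon form has 3 nonzero rows, so rank(B) = 3.
The row space has dimension equal to the rank: 3.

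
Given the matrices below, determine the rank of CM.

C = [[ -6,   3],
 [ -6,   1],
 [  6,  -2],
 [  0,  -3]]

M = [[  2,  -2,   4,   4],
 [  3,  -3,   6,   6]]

1

First compute CM:
[[ -3,   3,  -6,  -6],
 [ -9,   9, -18, -18],
 [  6,  -6,  12,  12],
 [ -9,   9, -18, -18]]
Now row reduce the product.
R2 ← R2 − (3)·R1: [0, 0, 0, 0]
R3 ← R3 + (2)·R1: [0, 0, 0, 0]
R4 ← R4 − (3)·R1: [0, 0, 0, 0]
1 nonzero row, so rank(CM) = 1.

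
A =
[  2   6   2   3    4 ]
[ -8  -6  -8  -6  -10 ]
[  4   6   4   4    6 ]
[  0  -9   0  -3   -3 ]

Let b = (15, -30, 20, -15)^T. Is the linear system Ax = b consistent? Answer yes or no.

yes

Row reduce the augmented matrix [A | b].
R2 ← R2 + (4)·R1: [0, 18, 0, 6, 6, 30]
R3 ← R3 − (2)·R1: [0, -6, 0, -2, -2, -10]
R3 ← R3 + (1/3)·R2: [0, 0, 0, 0, 0, 0]
R4 ← R4 + (1/2)·R2: [0, 0, 0, 0, 0, 0]
The echelon form has 2 nonzero rows, and every pivot lies in the first 5 columns, so rank(A) = rank([A|b]) = 2.
The system is consistent.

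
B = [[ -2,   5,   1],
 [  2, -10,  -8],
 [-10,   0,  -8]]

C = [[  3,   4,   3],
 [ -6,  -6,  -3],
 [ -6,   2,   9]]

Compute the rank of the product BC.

2

First compute BC:
[[-42, -36, -12],
 [114,  52, -36],
 [ 18, -56, -102]]
Now row reduce the product.
R2 ← R2 + (19/7)·R1: [0, -320/7, -480/7]
R3 ← R3 + (3/7)·R1: [0, -500/7, -750/7]
R3 ← R3 − (25/16)·R2: [0, 0, 0]
2 nonzero rows, so rank(BC) = 2.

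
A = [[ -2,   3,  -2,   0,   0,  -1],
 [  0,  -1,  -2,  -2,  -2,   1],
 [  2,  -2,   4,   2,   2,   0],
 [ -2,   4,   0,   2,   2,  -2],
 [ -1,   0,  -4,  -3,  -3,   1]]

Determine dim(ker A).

4

Row reduce to echelon form.
R3 ← R3 + R1: [0, 1, 2, 2, 2, -1]
R4 ← R4 − R1: [0, 1, 2, 2, 2, -1]
R5 ← R5 − (1/2)·R1: [0, -3/2, -3, -3, -3, 3/2]
R3 ← R3 + R2: [0, 0, 0, 0, 0, 0]
R4 ← R4 + R2: [0, 0, 0, 0, 0, 0]
R5 ← R5 − (3/2)·R2: [0, 0, 0, 0, 0, 0]
2 nonzero rows, so rank(A) = 2.
A has 6 columns; by rank–nullity, nullity = 6 − 2 = 4.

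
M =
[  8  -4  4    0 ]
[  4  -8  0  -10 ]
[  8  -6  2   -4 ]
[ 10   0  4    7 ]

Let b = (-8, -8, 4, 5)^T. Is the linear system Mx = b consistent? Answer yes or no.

Row reduce the augmented matrix [M | b].
R2 ← R2 − (1/2)·R1: [0, -6, -2, -10, -4]
R3 ← R3 − R1: [0, -2, -2, -4, 12]
R4 ← R4 − (5/4)·R1: [0, 5, -1, 7, 15]
R3 ← R3 − (1/3)·R2: [0, 0, -4/3, -2/3, 40/3]
R4 ← R4 + (5/6)·R2: [0, 0, -8/3, -4/3, 35/3]
R4 ← R4 − (2)·R3: [0, 0, 0, 0, -15]
The echelon form has 4 nonzero rows; the last pivot sits in the augmented column, so rank(M) = 3 but rank([M|b]) = 4.
Since the ranks differ, the system is inconsistent.

no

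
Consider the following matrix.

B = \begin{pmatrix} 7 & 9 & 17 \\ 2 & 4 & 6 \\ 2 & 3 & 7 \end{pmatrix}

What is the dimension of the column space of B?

3

Row reduce to echelon form.
R2 ← R2 − (2/7)·R1: [0, 10/7, 8/7]
R3 ← R3 − (2/7)·R1: [0, 3/7, 15/7]
R3 ← R3 − (3/10)·R2: [0, 0, 9/5]
Echelon form has 3 nonzero rows, so rank(B) = 3.
The column space has dimension equal to the rank: 3.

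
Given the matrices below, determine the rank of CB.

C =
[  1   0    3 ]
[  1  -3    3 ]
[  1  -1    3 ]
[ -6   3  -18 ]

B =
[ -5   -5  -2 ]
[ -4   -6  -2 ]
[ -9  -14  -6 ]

2

First compute CB:
[[-32, -47, -20],
 [-20, -29, -14],
 [-28, -41, -18],
 [180, 264, 114]]
Now row reduce the product.
R2 ← R2 − (5/8)·R1: [0, 3/8, -3/2]
R3 ← R3 − (7/8)·R1: [0, 1/8, -1/2]
R4 ← R4 + (45/8)·R1: [0, -3/8, 3/2]
R3 ← R3 − (1/3)·R2: [0, 0, 0]
R4 ← R4 + R2: [0, 0, 0]
2 nonzero rows, so rank(CB) = 2.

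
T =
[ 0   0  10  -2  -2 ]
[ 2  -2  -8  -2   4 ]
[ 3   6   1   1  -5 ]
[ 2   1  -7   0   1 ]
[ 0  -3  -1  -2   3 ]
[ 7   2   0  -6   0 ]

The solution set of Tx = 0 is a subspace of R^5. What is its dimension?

2

Row reduce to echelon form.
Swap R1 ↔ R2
R3 ← R3 − (3/2)·R1: [0, 9, 13, 4, -11]
R4 ← R4 − R1: [0, 3, 1, 2, -3]
R6 ← R6 − (7/2)·R1: [0, 9, 28, 1, -14]
Swap R2 ↔ R3
R4 ← R4 − (1/3)·R2: [0, 0, -10/3, 2/3, 2/3]
R5 ← R5 + (1/3)·R2: [0, 0, 10/3, -2/3, -2/3]
R6 ← R6 − R2: [0, 0, 15, -3, -3]
R4 ← R4 + (1/3)·R3: [0, 0, 0, 0, 0]
R5 ← R5 − (1/3)·R3: [0, 0, 0, 0, 0]
R6 ← R6 − (3/2)·R3: [0, 0, 0, 0, 0]
3 nonzero rows, so rank(T) = 3.
T has 5 columns; by rank–nullity, nullity = 5 − 3 = 2.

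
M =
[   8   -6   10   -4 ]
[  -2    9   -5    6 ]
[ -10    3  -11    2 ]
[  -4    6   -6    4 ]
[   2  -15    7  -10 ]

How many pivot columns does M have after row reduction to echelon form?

2

Row reduce to echelon form.
R2 ← R2 + (1/4)·R1: [0, 15/2, -5/2, 5]
R3 ← R3 + (5/4)·R1: [0, -9/2, 3/2, -3]
R4 ← R4 + (1/2)·R1: [0, 3, -1, 2]
R5 ← R5 − (1/4)·R1: [0, -27/2, 9/2, -9]
R3 ← R3 + (3/5)·R2: [0, 0, 0, 0]
R4 ← R4 − (2/5)·R2: [0, 0, 0, 0]
R5 ← R5 + (9/5)·R2: [0, 0, 0, 0]
Echelon form has 2 nonzero rows, so rank(M) = 2.
Each nonzero row contributes one pivot column: 2 pivot columns.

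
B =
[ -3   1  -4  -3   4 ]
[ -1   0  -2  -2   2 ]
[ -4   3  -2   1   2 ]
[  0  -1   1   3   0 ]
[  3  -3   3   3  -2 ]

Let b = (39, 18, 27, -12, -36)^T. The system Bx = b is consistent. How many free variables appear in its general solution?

2

Row reduce the augmented matrix [B | b].
R2 ← R2 − (1/3)·R1: [0, -1/3, -2/3, -1, 2/3, 5]
R3 ← R3 − (4/3)·R1: [0, 5/3, 10/3, 5, -10/3, -25]
R5 ← R5 + R1: [0, -2, -1, 0, 2, 3]
R3 ← R3 + (5)·R2: [0, 0, 0, 0, 0, 0]
R4 ← R4 − (3)·R2: [0, 0, 3, 6, -2, -27]
R5 ← R5 − (6)·R2: [0, 0, 3, 6, -2, -27]
Swap R3 ↔ R4
R5 ← R5 − R3: [0, 0, 0, 0, 0, 0]
The echelon form has 3 nonzero rows, and every pivot lies in the first 5 columns, so rank(B) = rank([B|b]) = 3.
The system is consistent.
Free variables = (unknowns) − (rank) = 5 − 3 = 2.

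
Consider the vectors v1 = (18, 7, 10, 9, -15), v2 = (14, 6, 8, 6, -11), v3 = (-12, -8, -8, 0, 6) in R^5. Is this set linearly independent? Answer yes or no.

no

Form the matrix with these vectors as rows and row reduce.
R2 ← R2 − (7/9)·R1: [0, 5/9, 2/9, -1, 2/3]
R3 ← R3 + (2/3)·R1: [0, -10/3, -4/3, 6, -4]
R3 ← R3 + (6)·R2: [0, 0, 0, 0, 0]
2 nonzero rows, so the 3 vectors span a space of dimension 2.
Since 2 < 3, the vectors are linearly dependent.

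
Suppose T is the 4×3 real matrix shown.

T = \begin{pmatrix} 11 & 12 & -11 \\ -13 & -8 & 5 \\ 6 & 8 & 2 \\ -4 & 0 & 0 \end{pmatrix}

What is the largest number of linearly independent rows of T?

3

Row reduce to echelon form.
R2 ← R2 + (13/11)·R1: [0, 68/11, -8]
R3 ← R3 − (6/11)·R1: [0, 16/11, 8]
R4 ← R4 + (4/11)·R1: [0, 48/11, -4]
R3 ← R3 − (4/17)·R2: [0, 0, 168/17]
R4 ← R4 − (12/17)·R2: [0, 0, 28/17]
R4 ← R4 − (1/6)·R3: [0, 0, 0]
Echelon form has 3 nonzero rows, so rank(T) = 3.
The rank gives the maximum number of linearly independent rows: 3.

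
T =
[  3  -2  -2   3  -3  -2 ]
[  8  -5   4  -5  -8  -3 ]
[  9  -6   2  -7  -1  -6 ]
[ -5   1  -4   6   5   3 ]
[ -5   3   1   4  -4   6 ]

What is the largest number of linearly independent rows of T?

5

Row reduce to echelon form.
R2 ← R2 − (8/3)·R1: [0, 1/3, 28/3, -13, 0, 7/3]
R3 ← R3 − (3)·R1: [0, 0, 8, -16, 8, 0]
R4 ← R4 + (5/3)·R1: [0, -7/3, -22/3, 11, 0, -1/3]
R5 ← R5 + (5/3)·R1: [0, -1/3, -7/3, 9, -9, 8/3]
R4 ← R4 + (7)·R2: [0, 0, 58, -80, 0, 16]
R5 ← R5 + R2: [0, 0, 7, -4, -9, 5]
R4 ← R4 − (29/4)·R3: [0, 0, 0, 36, -58, 16]
R5 ← R5 − (7/8)·R3: [0, 0, 0, 10, -16, 5]
R5 ← R5 − (5/18)·R4: [0, 0, 0, 0, 1/9, 5/9]
Echelon form has 5 nonzero rows, so rank(T) = 5.
The rank gives the maximum number of linearly independent rows: 5.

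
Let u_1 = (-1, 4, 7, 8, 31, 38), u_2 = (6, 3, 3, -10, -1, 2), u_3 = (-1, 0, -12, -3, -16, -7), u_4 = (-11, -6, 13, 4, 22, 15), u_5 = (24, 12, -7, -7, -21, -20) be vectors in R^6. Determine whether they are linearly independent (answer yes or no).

Form the matrix with these vectors as rows and row reduce.
R2 ← R2 + (6)·R1: [0, 27, 45, 38, 185, 230]
R3 ← R3 − R1: [0, -4, -19, -11, -47, -45]
R4 ← R4 − (11)·R1: [0, -50, -64, -84, -319, -403]
R5 ← R5 + (24)·R1: [0, 108, 161, 185, 723, 892]
R3 ← R3 + (4/27)·R2: [0, 0, -37/3, -145/27, -529/27, -295/27]
R4 ← R4 + (50/27)·R2: [0, 0, 58/3, -368/27, 637/27, 619/27]
R5 ← R5 − (4)·R2: [0, 0, -19, 33, -17, -28]
R4 ← R4 + (58/37)·R3: [0, 0, 0, -7342/333, -2371/333, 1931/333]
R5 ← R5 − (57/37)·R3: [0, 0, 0, 13744/333, 4390/333, -3719/333]
R5 ← R5 + (6872/3671)·R4: [0, 0, 0, 0, -534/3671, -1149/3671]
5 nonzero rows, so the 5 vectors span a space of dimension 5.
Since 5 = 5, the vectors are linearly independent.

yes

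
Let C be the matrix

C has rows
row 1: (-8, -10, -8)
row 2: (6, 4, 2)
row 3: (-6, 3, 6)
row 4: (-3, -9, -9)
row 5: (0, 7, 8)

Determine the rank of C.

Row reduce to echelon form.
R2 ← R2 + (3/4)·R1: [0, -7/2, -4]
R3 ← R3 − (3/4)·R1: [0, 21/2, 12]
R4 ← R4 − (3/8)·R1: [0, -21/4, -6]
R3 ← R3 + (3)·R2: [0, 0, 0]
R4 ← R4 − (3/2)·R2: [0, 0, 0]
R5 ← R5 + (2)·R2: [0, 0, 0]
Echelon form has 2 nonzero rows, so rank(C) = 2.

2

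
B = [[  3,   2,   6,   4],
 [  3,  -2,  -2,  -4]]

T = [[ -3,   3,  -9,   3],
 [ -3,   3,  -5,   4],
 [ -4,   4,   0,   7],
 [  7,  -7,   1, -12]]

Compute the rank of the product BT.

2

First compute BT:
[[-11,  11, -33,  11],
 [-23,  23, -21,  35]]
Now row reduce the product.
R2 ← R2 − (23/11)·R1: [0, 0, 48, 12]
2 nonzero rows, so rank(BT) = 2.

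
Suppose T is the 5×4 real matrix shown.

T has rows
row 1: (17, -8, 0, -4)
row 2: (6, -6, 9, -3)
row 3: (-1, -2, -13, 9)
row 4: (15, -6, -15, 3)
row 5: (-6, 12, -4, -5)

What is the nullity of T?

1

Row reduce to echelon form.
R2 ← R2 − (6/17)·R1: [0, -54/17, 9, -27/17]
R3 ← R3 + (1/17)·R1: [0, -42/17, -13, 149/17]
R4 ← R4 − (15/17)·R1: [0, 18/17, -15, 111/17]
R5 ← R5 + (6/17)·R1: [0, 156/17, -4, -109/17]
R3 ← R3 − (7/9)·R2: [0, 0, -20, 10]
R4 ← R4 + (1/3)·R2: [0, 0, -12, 6]
R5 ← R5 + (26/9)·R2: [0, 0, 22, -11]
R4 ← R4 − (3/5)·R3: [0, 0, 0, 0]
R5 ← R5 + (11/10)·R3: [0, 0, 0, 0]
3 nonzero rows, so rank(T) = 3.
T has 4 columns; by rank–nullity, nullity = 4 − 3 = 1.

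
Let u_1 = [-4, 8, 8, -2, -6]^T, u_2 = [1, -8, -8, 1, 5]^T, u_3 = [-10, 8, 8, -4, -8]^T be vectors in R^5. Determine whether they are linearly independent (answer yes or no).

no

Form the matrix with these vectors as rows and row reduce.
R2 ← R2 + (1/4)·R1: [0, -6, -6, 1/2, 7/2]
R3 ← R3 − (5/2)·R1: [0, -12, -12, 1, 7]
R3 ← R3 − (2)·R2: [0, 0, 0, 0, 0]
2 nonzero rows, so the 3 vectors span a space of dimension 2.
Since 2 < 3, the vectors are linearly dependent.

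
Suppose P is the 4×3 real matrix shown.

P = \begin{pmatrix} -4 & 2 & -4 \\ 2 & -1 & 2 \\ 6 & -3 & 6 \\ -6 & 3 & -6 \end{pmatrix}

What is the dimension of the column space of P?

1

Row reduce to echelon form.
R2 ← R2 + (1/2)·R1: [0, 0, 0]
R3 ← R3 + (3/2)·R1: [0, 0, 0]
R4 ← R4 − (3/2)·R1: [0, 0, 0]
Echelon form has 1 nonzero row, so rank(P) = 1.
The column space has dimension equal to the rank: 1.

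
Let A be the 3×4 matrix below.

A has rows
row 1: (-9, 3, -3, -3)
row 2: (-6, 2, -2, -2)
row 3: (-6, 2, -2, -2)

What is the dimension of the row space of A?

1

Row reduce to echelon form.
R2 ← R2 − (2/3)·R1: [0, 0, 0, 0]
R3 ← R3 − (2/3)·R1: [0, 0, 0, 0]
Echelon form has 1 nonzero row, so rank(A) = 1.
The row space has dimension equal to the rank: 1.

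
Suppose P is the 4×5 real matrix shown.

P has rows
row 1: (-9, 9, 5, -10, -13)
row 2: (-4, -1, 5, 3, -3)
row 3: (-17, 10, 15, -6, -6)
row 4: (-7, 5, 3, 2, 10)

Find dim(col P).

Row reduce to echelon form.
R2 ← R2 − (4/9)·R1: [0, -5, 25/9, 67/9, 25/9]
R3 ← R3 − (17/9)·R1: [0, -7, 50/9, 116/9, 167/9]
R4 ← R4 − (7/9)·R1: [0, -2, -8/9, 88/9, 181/9]
R3 ← R3 − (7/5)·R2: [0, 0, 5/3, 37/15, 44/3]
R4 ← R4 − (2/5)·R2: [0, 0, -2, 34/5, 19]
R4 ← R4 + (6/5)·R3: [0, 0, 0, 244/25, 183/5]
Echelon form has 4 nonzero rows, so rank(P) = 4.
The column space has dimension equal to the rank: 4.

4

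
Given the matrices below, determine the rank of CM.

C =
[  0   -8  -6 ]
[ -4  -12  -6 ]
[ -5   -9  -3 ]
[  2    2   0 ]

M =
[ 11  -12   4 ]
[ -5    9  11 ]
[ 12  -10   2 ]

2

First compute CM:
[[-32, -12, -100],
 [-56,   0, -160],
 [-46,   9, -125],
 [ 12,  -6,  30]]
Now row reduce the product.
R2 ← R2 − (7/4)·R1: [0, 21, 15]
R3 ← R3 − (23/16)·R1: [0, 105/4, 75/4]
R4 ← R4 + (3/8)·R1: [0, -21/2, -15/2]
R3 ← R3 − (5/4)·R2: [0, 0, 0]
R4 ← R4 + (1/2)·R2: [0, 0, 0]
2 nonzero rows, so rank(CM) = 2.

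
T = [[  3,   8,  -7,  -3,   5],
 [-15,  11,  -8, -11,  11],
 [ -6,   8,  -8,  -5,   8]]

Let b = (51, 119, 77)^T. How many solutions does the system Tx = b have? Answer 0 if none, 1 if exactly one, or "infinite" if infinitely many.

infinite

Row reduce the augmented matrix [T | b].
R2 ← R2 + (5)·R1: [0, 51, -43, -26, 36, 374]
R3 ← R3 + (2)·R1: [0, 24, -22, -11, 18, 179]
R3 ← R3 − (8/17)·R2: [0, 0, -30/17, 21/17, 18/17, 3]
The echelon form has 3 nonzero rows, and every pivot lies in the first 5 columns, so rank(T) = rank([T|b]) = 3.
The system is consistent.
rank = 3 < 5 unknowns, so there are infinitely many solutions.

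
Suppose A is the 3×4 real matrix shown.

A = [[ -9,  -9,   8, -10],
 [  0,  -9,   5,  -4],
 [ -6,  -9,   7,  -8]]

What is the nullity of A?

Row reduce to echelon form.
R3 ← R3 − (2/3)·R1: [0, -3, 5/3, -4/3]
R3 ← R3 − (1/3)·R2: [0, 0, 0, 0]
2 nonzero rows, so rank(A) = 2.
A has 4 columns; by rank–nullity, nullity = 4 − 2 = 2.

2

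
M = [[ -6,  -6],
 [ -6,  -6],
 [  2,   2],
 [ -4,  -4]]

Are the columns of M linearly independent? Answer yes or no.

Row reduce M to echelon form.
R2 ← R2 − R1: [0, 0]
R3 ← R3 + (1/3)·R1: [0, 0]
R4 ← R4 − (2/3)·R1: [0, 0]
1 pivot among 2 columns.
Only 1 < 2 pivot columns, so the columns are linearly dependent.

no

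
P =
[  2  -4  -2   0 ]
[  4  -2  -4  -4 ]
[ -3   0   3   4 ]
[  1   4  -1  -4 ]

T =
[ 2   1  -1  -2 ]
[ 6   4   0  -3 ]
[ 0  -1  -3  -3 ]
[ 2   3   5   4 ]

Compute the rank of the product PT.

2

First compute PT:
[[-20, -12,   4,  14],
 [-12, -12, -12,  -6],
 [  2,   6,  14,  13],
 [ 18,   6, -18, -27]]
Now row reduce the product.
R2 ← R2 − (3/5)·R1: [0, -24/5, -72/5, -72/5]
R3 ← R3 + (1/10)·R1: [0, 24/5, 72/5, 72/5]
R4 ← R4 + (9/10)·R1: [0, -24/5, -72/5, -72/5]
R3 ← R3 + R2: [0, 0, 0, 0]
R4 ← R4 − R2: [0, 0, 0, 0]
2 nonzero rows, so rank(PT) = 2.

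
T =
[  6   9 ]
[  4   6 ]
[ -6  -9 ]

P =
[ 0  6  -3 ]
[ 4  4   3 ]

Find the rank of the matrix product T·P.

First compute TP:
[[ 36,  72,   9],
 [ 24,  48,   6],
 [-36, -72,  -9]]
Now row reduce the product.
R2 ← R2 − (2/3)·R1: [0, 0, 0]
R3 ← R3 + R1: [0, 0, 0]
1 nonzero row, so rank(TP) = 1.

1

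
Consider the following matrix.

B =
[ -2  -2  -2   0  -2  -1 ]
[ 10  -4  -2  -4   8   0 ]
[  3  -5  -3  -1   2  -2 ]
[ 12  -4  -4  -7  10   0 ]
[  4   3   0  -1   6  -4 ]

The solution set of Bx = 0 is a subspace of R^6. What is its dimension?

Row reduce to echelon form.
R2 ← R2 + (5)·R1: [0, -14, -12, -4, -2, -5]
R3 ← R3 + (3/2)·R1: [0, -8, -6, -1, -1, -7/2]
R4 ← R4 + (6)·R1: [0, -16, -16, -7, -2, -6]
R5 ← R5 + (2)·R1: [0, -1, -4, -1, 2, -6]
R3 ← R3 − (4/7)·R2: [0, 0, 6/7, 9/7, 1/7, -9/14]
R4 ← R4 − (8/7)·R2: [0, 0, -16/7, -17/7, 2/7, -2/7]
R5 ← R5 − (1/14)·R2: [0, 0, -22/7, -5/7, 15/7, -79/14]
R4 ← R4 + (8/3)·R3: [0, 0, 0, 1, 2/3, -2]
R5 ← R5 + (11/3)·R3: [0, 0, 0, 4, 8/3, -8]
R5 ← R5 − (4)·R4: [0, 0, 0, 0, 0, 0]
4 nonzero rows, so rank(B) = 4.
B has 6 columns; by rank–nullity, nullity = 6 − 4 = 2.

2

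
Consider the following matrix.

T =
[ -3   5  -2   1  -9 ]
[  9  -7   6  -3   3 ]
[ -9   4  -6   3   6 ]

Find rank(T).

Row reduce to echelon form.
R2 ← R2 + (3)·R1: [0, 8, 0, 0, -24]
R3 ← R3 − (3)·R1: [0, -11, 0, 0, 33]
R3 ← R3 + (11/8)·R2: [0, 0, 0, 0, 0]
Echelon form has 2 nonzero rows, so rank(T) = 2.

2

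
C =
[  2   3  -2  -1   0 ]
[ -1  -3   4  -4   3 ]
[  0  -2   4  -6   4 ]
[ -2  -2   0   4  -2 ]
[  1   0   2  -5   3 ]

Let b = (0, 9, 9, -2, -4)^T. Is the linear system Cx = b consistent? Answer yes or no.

Row reduce the augmented matrix [C | b].
R2 ← R2 + (1/2)·R1: [0, -3/2, 3, -9/2, 3, 9]
R4 ← R4 + R1: [0, 1, -2, 3, -2, -2]
R5 ← R5 − (1/2)·R1: [0, -3/2, 3, -9/2, 3, -4]
R3 ← R3 − (4/3)·R2: [0, 0, 0, 0, 0, -3]
R4 ← R4 + (2/3)·R2: [0, 0, 0, 0, 0, 4]
R5 ← R5 − R2: [0, 0, 0, 0, 0, -13]
R4 ← R4 + (4/3)·R3: [0, 0, 0, 0, 0, 0]
R5 ← R5 − (13/3)·R3: [0, 0, 0, 0, 0, 0]
The echelon form has 3 nonzero rows; the last pivot sits in the augmented column, so rank(C) = 2 but rank([C|b]) = 3.
Since the ranks differ, the system is inconsistent.

no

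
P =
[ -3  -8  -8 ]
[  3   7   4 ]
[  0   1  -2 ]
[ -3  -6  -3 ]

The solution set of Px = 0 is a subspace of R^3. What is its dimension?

Row reduce to echelon form.
R2 ← R2 + R1: [0, -1, -4]
R4 ← R4 − R1: [0, 2, 5]
R3 ← R3 + R2: [0, 0, -6]
R4 ← R4 + (2)·R2: [0, 0, -3]
R4 ← R4 − (1/2)·R3: [0, 0, 0]
3 nonzero rows, so rank(P) = 3.
P has 3 columns; by rank–nullity, nullity = 3 − 3 = 0.

0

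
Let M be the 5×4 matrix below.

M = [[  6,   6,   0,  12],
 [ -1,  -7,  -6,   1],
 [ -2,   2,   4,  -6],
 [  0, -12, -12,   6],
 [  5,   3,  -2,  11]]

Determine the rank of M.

2

Row reduce to echelon form.
R2 ← R2 + (1/6)·R1: [0, -6, -6, 3]
R3 ← R3 + (1/3)·R1: [0, 4, 4, -2]
R5 ← R5 − (5/6)·R1: [0, -2, -2, 1]
R3 ← R3 + (2/3)·R2: [0, 0, 0, 0]
R4 ← R4 − (2)·R2: [0, 0, 0, 0]
R5 ← R5 − (1/3)·R2: [0, 0, 0, 0]
Echelon form has 2 nonzero rows, so rank(M) = 2.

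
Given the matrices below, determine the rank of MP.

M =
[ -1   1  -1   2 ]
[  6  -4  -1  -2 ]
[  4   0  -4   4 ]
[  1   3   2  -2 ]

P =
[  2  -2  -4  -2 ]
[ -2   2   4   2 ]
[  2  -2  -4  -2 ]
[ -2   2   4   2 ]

First compute MP:
[[-10,  10,  20,  10],
 [ 22, -22, -44, -22],
 [ -8,   8,  16,   8],
 [  4,  -4,  -8,  -4]]
Now row reduce the product.
R2 ← R2 + (11/5)·R1: [0, 0, 0, 0]
R3 ← R3 − (4/5)·R1: [0, 0, 0, 0]
R4 ← R4 + (2/5)·R1: [0, 0, 0, 0]
1 nonzero row, so rank(MP) = 1.

1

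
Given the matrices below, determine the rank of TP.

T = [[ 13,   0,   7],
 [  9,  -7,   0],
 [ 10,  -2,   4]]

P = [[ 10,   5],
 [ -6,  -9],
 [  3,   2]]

First compute TP:
[[151,  79],
 [132, 108],
 [124,  76]]
Now row reduce the product.
R2 ← R2 − (132/151)·R1: [0, 5880/151]
R3 ← R3 − (124/151)·R1: [0, 1680/151]
R3 ← R3 − (2/7)·R2: [0, 0]
2 nonzero rows, so rank(TP) = 2.

2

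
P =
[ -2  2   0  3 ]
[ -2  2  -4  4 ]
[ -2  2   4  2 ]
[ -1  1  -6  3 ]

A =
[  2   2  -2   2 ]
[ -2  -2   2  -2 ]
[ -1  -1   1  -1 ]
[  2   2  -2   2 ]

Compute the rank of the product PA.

First compute PA:
[[ -2,  -2,   2,  -2],
 [  4,   4,  -4,   4],
 [ -8,  -8,   8,  -8],
 [  8,   8,  -8,   8]]
Now row reduce the product.
R2 ← R2 + (2)·R1: [0, 0, 0, 0]
R3 ← R3 − (4)·R1: [0, 0, 0, 0]
R4 ← R4 + (4)·R1: [0, 0, 0, 0]
1 nonzero row, so rank(PA) = 1.

1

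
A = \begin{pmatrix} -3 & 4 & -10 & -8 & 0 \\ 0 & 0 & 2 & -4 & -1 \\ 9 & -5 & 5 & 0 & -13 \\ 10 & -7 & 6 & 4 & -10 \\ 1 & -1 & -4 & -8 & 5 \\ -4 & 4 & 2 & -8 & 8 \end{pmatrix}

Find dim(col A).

5

Row reduce to echelon form.
R3 ← R3 + (3)·R1: [0, 7, -25, -24, -13]
R4 ← R4 + (10/3)·R1: [0, 19/3, -82/3, -68/3, -10]
R5 ← R5 + (1/3)·R1: [0, 1/3, -22/3, -32/3, 5]
R6 ← R6 − (4/3)·R1: [0, -4/3, 46/3, 8/3, 8]
Swap R2 ↔ R3
R4 ← R4 − (19/21)·R2: [0, 0, -33/7, -20/21, 37/21]
R5 ← R5 − (1/21)·R2: [0, 0, -43/7, -200/21, 118/21]
R6 ← R6 + (4/21)·R2: [0, 0, 74/7, -40/21, 116/21]
R4 ← R4 + (33/14)·R3: [0, 0, 0, -218/21, -25/42]
R5 ← R5 + (43/14)·R3: [0, 0, 0, -458/21, 107/42]
R6 ← R6 − (37/7)·R3: [0, 0, 0, 404/21, 227/21]
R5 ← R5 − (229/109)·R4: [0, 0, 0, 0, 414/109]
R6 ← R6 + (202/109)·R4: [0, 0, 0, 0, 1058/109]
R6 ← R6 − (23/9)·R5: [0, 0, 0, 0, 0]
Echelon form has 5 nonzero rows, so rank(A) = 5.
The column space has dimension equal to the rank: 5.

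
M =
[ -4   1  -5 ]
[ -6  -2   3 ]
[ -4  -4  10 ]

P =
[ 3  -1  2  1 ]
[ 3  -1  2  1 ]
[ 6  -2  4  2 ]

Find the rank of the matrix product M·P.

1

First compute MP:
[[-39,  13, -26, -13],
 [ -6,   2,  -4,  -2],
 [ 36, -12,  24,  12]]
Now row reduce the product.
R2 ← R2 − (2/13)·R1: [0, 0, 0, 0]
R3 ← R3 + (12/13)·R1: [0, 0, 0, 0]
1 nonzero row, so rank(MP) = 1.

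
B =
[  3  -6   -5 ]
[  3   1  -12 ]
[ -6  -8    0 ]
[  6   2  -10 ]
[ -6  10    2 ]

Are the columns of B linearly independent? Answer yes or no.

Row reduce B to echelon form.
R2 ← R2 − R1: [0, 7, -7]
R3 ← R3 + (2)·R1: [0, -20, -10]
R4 ← R4 − (2)·R1: [0, 14, 0]
R5 ← R5 + (2)·R1: [0, -2, -8]
R3 ← R3 + (20/7)·R2: [0, 0, -30]
R4 ← R4 − (2)·R2: [0, 0, 14]
R5 ← R5 + (2/7)·R2: [0, 0, -10]
R4 ← R4 + (7/15)·R3: [0, 0, 0]
R5 ← R5 − (1/3)·R3: [0, 0, 0]
3 pivots among 3 columns.
Every column is a pivot column, so the columns are linearly independent.

yes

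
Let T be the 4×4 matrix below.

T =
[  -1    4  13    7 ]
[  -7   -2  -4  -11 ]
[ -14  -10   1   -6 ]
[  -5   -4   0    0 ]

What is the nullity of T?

0

Row reduce to echelon form.
R2 ← R2 − (7)·R1: [0, -30, -95, -60]
R3 ← R3 − (14)·R1: [0, -66, -181, -104]
R4 ← R4 − (5)·R1: [0, -24, -65, -35]
R3 ← R3 − (11/5)·R2: [0, 0, 28, 28]
R4 ← R4 − (4/5)·R2: [0, 0, 11, 13]
R4 ← R4 − (11/28)·R3: [0, 0, 0, 2]
4 nonzero rows, so rank(T) = 4.
T has 4 columns; by rank–nullity, nullity = 4 − 4 = 0.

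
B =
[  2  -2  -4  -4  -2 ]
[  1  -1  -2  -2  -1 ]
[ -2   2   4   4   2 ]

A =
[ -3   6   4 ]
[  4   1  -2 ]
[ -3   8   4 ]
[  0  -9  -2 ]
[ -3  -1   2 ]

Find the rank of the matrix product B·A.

1

First compute BA:
[[  4,  16,   0],
 [  2,   8,   0],
 [ -4, -16,   0]]
Now row reduce the product.
R2 ← R2 − (1/2)·R1: [0, 0, 0]
R3 ← R3 + R1: [0, 0, 0]
1 nonzero row, so rank(BA) = 1.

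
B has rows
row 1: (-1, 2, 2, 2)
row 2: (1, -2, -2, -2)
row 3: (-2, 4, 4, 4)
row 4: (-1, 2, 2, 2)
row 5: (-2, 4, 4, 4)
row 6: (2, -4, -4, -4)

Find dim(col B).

Row reduce to echelon form.
R2 ← R2 + R1: [0, 0, 0, 0]
R3 ← R3 − (2)·R1: [0, 0, 0, 0]
R4 ← R4 − R1: [0, 0, 0, 0]
R5 ← R5 − (2)·R1: [0, 0, 0, 0]
R6 ← R6 + (2)·R1: [0, 0, 0, 0]
Echelon form has 1 nonzero row, so rank(B) = 1.
The column space has dimension equal to the rank: 1.

1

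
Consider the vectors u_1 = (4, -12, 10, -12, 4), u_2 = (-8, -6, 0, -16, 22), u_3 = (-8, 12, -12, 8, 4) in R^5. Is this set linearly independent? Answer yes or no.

Form the matrix with these vectors as rows and row reduce.
R2 ← R2 + (2)·R1: [0, -30, 20, -40, 30]
R3 ← R3 + (2)·R1: [0, -12, 8, -16, 12]
R3 ← R3 − (2/5)·R2: [0, 0, 0, 0, 0]
2 nonzero rows, so the 3 vectors span a space of dimension 2.
Since 2 < 3, the vectors are linearly dependent.

no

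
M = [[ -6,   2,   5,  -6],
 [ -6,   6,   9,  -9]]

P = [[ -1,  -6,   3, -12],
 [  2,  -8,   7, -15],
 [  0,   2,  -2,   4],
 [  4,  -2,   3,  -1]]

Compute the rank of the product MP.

First compute MP:
[[-14,  42, -32,  68],
 [-18,  24, -21,  27]]
Now row reduce the product.
R2 ← R2 − (9/7)·R1: [0, -30, 141/7, -423/7]
2 nonzero rows, so rank(MP) = 2.

2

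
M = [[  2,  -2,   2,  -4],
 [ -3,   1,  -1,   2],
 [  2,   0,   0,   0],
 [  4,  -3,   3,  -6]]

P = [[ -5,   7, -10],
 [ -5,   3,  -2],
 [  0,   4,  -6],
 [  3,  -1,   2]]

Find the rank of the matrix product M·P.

First compute MP:
[[-12,  20, -36],
 [ 16, -24,  38],
 [-10,  14, -20],
 [-23,  37, -64]]
Now row reduce the product.
R2 ← R2 + (4/3)·R1: [0, 8/3, -10]
R3 ← R3 − (5/6)·R1: [0, -8/3, 10]
R4 ← R4 − (23/12)·R1: [0, -4/3, 5]
R3 ← R3 + R2: [0, 0, 0]
R4 ← R4 + (1/2)·R2: [0, 0, 0]
2 nonzero rows, so rank(MP) = 2.

2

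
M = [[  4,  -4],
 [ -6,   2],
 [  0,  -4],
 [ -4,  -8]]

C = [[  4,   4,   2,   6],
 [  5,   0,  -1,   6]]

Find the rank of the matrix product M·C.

First compute MC:
[[ -4,  16,  12,   0],
 [-14, -24, -14, -24],
 [-20,   0,   4, -24],
 [-56, -16,   0, -72]]
Now row reduce the product.
R2 ← R2 − (7/2)·R1: [0, -80, -56, -24]
R3 ← R3 − (5)·R1: [0, -80, -56, -24]
R4 ← R4 − (14)·R1: [0, -240, -168, -72]
R3 ← R3 − R2: [0, 0, 0, 0]
R4 ← R4 − (3)·R2: [0, 0, 0, 0]
2 nonzero rows, so rank(MC) = 2.

2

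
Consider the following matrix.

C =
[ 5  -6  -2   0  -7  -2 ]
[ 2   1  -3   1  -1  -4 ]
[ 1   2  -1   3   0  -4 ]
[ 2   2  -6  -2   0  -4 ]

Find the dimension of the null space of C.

Row reduce to echelon form.
R2 ← R2 − (2/5)·R1: [0, 17/5, -11/5, 1, 9/5, -16/5]
R3 ← R3 − (1/5)·R1: [0, 16/5, -3/5, 3, 7/5, -18/5]
R4 ← R4 − (2/5)·R1: [0, 22/5, -26/5, -2, 14/5, -16/5]
R3 ← R3 − (16/17)·R2: [0, 0, 25/17, 35/17, -5/17, -10/17]
R4 ← R4 − (22/17)·R2: [0, 0, -40/17, -56/17, 8/17, 16/17]
R4 ← R4 + (8/5)·R3: [0, 0, 0, 0, 0, 0]
3 nonzero rows, so rank(C) = 3.
C has 6 columns; by rank–nullity, nullity = 6 − 3 = 3.

3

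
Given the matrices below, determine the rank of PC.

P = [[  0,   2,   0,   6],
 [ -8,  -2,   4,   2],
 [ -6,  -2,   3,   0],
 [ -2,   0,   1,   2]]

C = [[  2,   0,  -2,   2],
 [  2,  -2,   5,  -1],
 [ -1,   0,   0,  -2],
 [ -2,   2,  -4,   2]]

First compute PC:
[[ -8,   8, -14,  10],
 [-28,   8,  -2, -18],
 [-19,   4,   2, -16],
 [ -9,   4,  -4,  -2]]
Now row reduce the product.
R2 ← R2 − (7/2)·R1: [0, -20, 47, -53]
R3 ← R3 − (19/8)·R1: [0, -15, 141/4, -159/4]
R4 ← R4 − (9/8)·R1: [0, -5, 47/4, -53/4]
R3 ← R3 − (3/4)·R2: [0, 0, 0, 0]
R4 ← R4 − (1/4)·R2: [0, 0, 0, 0]
2 nonzero rows, so rank(PC) = 2.

2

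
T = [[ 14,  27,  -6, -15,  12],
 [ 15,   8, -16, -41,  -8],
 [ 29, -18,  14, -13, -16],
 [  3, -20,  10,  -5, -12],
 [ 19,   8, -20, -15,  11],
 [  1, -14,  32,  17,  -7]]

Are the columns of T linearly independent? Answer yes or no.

yes

Row reduce T to echelon form.
R2 ← R2 − (15/14)·R1: [0, -293/14, -67/7, -349/14, -146/7]
R3 ← R3 − (29/14)·R1: [0, -1035/14, 185/7, 253/14, -286/7]
R4 ← R4 − (3/14)·R1: [0, -361/14, 79/7, -25/14, -102/7]
R5 ← R5 − (19/14)·R1: [0, -401/14, -83/7, 75/14, -37/7]
R6 ← R6 − (1/14)·R1: [0, -223/14, 227/7, 253/14, -55/7]
R3 ← R3 − (1035/293)·R2: [0, 0, 17650/293, 31096/293, 9616/293]
R4 ← R4 − (361/293)·R2: [0, 0, 6762/293, 8476/293, 3260/293]
R5 ← R5 − (401/293)·R2: [0, 0, 364/293, 11566/293, 6815/293]
R6 ← R6 − (223/293)·R2: [0, 0, 11636/293, 10854/293, 2349/293]
R4 ← R4 − (3381/8825)·R3: [0, 0, 0, -103532/8825, -12772/8825]
R5 ← R5 − (182/8825)·R3: [0, 0, 0, 329046/8825, 199291/8825]
R6 ← R6 − (5818/8825)·R3: [0, 0, 0, -290546/8825, -120191/8825]
R5 ← R5 + (164523/51766)·R4: [0, 0, 0, 0, 465451/25883]
R6 ← R6 − (145273/51766)·R4: [0, 0, 0, 0, -247387/25883]
R6 ← R6 + (599/1127)·R5: [0, 0, 0, 0, 0]
5 pivots among 5 columns.
Every column is a pivot column, so the columns are linearly independent.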